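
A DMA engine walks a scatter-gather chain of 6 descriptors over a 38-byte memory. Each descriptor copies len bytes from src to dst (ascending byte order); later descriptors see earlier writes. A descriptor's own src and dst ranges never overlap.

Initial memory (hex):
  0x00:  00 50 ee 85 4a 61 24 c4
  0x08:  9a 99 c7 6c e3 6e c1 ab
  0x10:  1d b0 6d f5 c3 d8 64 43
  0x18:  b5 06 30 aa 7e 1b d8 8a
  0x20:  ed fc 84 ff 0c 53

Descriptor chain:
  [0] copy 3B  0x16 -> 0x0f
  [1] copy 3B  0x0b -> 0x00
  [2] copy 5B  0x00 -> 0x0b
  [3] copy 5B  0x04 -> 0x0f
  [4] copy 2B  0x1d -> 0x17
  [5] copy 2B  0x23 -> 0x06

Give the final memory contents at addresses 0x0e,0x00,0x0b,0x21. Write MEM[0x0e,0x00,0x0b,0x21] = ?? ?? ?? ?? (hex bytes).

#0 dst[0x0f+3] := {0x64,0x43,0xb5}
#1 dst[0x00+3] := {0x6c,0xe3,0x6e}
#2 dst[0x0b+5] := {0x6c,0xe3,0x6e,0x85,0x4a}
#3 dst[0x0f+5] := {0x4a,0x61,0x24,0xc4,0x9a}
#4 dst[0x17+2] := {0x1b,0xd8}
#5 dst[0x06+2] := {0xff,0x0c}
query mem[0x0e]=0x85, mem[0x00]=0x6c, mem[0x0b]=0x6c, mem[0x21]=0xfc

MEM[0x0e,0x00,0x0b,0x21] = 85 6c 6c fc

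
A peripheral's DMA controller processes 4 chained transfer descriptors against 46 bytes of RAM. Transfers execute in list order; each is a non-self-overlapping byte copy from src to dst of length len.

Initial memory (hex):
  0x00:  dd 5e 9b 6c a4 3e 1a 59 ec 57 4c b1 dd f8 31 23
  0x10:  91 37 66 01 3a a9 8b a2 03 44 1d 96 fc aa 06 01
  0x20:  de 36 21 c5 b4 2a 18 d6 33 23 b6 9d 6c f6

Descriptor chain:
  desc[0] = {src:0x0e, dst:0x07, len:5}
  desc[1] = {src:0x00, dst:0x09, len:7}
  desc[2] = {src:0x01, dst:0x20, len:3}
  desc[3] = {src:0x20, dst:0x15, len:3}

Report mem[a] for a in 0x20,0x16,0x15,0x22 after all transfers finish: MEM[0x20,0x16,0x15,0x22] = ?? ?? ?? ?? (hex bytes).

MEM[0x20,0x16,0x15,0x22] = 5e 9b 5e 6c

[0] 0x0e->0x07 len=5 : 31 23 91 37 66
[1] 0x00->0x09 len=7 : dd 5e 9b 6c a4 3e 1a
[2] 0x01->0x20 len=3 : 5e 9b 6c
[3] 0x20->0x15 len=3 : 5e 9b 6c
query mem[0x20]=0x5e, mem[0x16]=0x9b, mem[0x15]=0x5e, mem[0x22]=0x6c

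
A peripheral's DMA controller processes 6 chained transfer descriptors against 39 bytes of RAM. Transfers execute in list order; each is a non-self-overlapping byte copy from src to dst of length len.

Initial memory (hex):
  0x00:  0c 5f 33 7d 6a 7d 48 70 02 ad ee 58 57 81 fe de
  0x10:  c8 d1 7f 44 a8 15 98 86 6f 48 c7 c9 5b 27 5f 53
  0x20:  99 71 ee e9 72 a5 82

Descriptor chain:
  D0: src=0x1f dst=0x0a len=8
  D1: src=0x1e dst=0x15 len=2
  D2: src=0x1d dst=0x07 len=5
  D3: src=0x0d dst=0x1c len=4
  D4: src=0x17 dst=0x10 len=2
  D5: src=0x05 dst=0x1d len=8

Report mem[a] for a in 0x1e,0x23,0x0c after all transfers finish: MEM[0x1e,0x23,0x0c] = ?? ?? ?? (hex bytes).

MEM[0x1e,0x23,0x0c] = 48 71 71

D0: mem[0x0a..0x11] <- [53 99 71 ee e9 72 a5 82]
D1: mem[0x15..0x16] <- [5f 53]
D2: mem[0x07..0x0b] <- [27 5f 53 99 71]
D3: mem[0x1c..0x1f] <- [ee e9 72 a5]
D4: mem[0x10..0x11] <- [86 6f]
D5: mem[0x1d..0x24] <- [7d 48 27 5f 53 99 71 71]
query mem[0x1e]=0x48, mem[0x23]=0x71, mem[0x0c]=0x71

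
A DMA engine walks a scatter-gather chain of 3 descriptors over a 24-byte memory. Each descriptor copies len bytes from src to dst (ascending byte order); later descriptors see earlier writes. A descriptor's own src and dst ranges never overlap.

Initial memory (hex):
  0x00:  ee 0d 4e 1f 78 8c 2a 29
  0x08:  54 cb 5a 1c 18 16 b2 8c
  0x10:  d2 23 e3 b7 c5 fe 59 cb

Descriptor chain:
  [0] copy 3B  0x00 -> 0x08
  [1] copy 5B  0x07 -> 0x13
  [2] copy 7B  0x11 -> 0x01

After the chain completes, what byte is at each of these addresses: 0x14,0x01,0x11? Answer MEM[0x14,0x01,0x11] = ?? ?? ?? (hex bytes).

MEM[0x14,0x01,0x11] = ee 23 23

#0 dst[0x08+3] := {0xee,0x0d,0x4e}
#1 dst[0x13+5] := {0x29,0xee,0x0d,0x4e,0x1c}
#2 dst[0x01+7] := {0x23,0xe3,0x29,0xee,0x0d,0x4e,0x1c}
query mem[0x14]=0xee, mem[0x01]=0x23, mem[0x11]=0x23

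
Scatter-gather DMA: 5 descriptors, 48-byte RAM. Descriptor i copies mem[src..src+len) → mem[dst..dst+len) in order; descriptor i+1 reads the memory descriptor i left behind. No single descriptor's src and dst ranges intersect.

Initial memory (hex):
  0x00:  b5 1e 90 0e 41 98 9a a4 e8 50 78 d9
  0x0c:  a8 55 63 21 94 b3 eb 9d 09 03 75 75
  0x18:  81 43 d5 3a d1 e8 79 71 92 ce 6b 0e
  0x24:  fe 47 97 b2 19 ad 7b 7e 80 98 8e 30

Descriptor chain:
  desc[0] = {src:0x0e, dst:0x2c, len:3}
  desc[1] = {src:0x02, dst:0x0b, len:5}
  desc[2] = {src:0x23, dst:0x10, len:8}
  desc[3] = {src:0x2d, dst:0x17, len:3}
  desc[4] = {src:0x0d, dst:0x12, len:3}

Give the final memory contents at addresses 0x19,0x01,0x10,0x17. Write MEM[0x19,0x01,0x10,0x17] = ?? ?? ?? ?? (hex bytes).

#0 dst[0x2c+3] := {0x63,0x21,0x94}
#1 dst[0x0b+5] := {0x90,0x0e,0x41,0x98,0x9a}
#2 dst[0x10+8] := {0x0e,0xfe,0x47,0x97,0xb2,0x19,0xad,0x7b}
#3 dst[0x17+3] := {0x21,0x94,0x30}
#4 dst[0x12+3] := {0x41,0x98,0x9a}
query mem[0x19]=0x30, mem[0x01]=0x1e, mem[0x10]=0x0e, mem[0x17]=0x21

MEM[0x19,0x01,0x10,0x17] = 30 1e 0e 21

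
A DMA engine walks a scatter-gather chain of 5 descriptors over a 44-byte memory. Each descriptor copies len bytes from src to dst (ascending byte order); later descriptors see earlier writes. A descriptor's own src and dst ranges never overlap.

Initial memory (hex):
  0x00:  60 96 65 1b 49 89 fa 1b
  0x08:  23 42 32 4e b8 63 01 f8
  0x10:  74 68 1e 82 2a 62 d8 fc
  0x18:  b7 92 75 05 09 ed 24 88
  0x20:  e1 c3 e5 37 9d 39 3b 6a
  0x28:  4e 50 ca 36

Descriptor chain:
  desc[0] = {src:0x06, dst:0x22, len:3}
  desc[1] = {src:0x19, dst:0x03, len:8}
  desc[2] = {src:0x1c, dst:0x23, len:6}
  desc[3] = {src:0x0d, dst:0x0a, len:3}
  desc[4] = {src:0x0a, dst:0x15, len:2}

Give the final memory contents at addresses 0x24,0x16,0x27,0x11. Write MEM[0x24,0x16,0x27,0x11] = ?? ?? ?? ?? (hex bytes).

  after D0: wrote 3B at 0x22 = fa1b23
  after D1: wrote 8B at 0x03 = 92750509ed2488e1
  after D2: wrote 6B at 0x23 = 09ed2488e1c3
  after D3: wrote 3B at 0x0a = 6301f8
  after D4: wrote 2B at 0x15 = 6301
query mem[0x24]=0xed, mem[0x16]=0x01, mem[0x27]=0xe1, mem[0x11]=0x68

MEM[0x24,0x16,0x27,0x11] = ed 01 e1 68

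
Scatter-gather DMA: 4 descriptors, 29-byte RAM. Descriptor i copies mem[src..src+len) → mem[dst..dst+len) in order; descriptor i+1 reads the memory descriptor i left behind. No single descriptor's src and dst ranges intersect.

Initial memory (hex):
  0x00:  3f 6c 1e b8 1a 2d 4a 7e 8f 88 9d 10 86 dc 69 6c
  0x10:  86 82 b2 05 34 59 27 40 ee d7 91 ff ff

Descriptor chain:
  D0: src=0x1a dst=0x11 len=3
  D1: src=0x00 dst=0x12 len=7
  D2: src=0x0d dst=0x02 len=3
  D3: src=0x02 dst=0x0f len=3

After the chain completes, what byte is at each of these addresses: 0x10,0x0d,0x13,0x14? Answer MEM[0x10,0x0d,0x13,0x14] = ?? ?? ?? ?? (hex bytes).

MEM[0x10,0x0d,0x13,0x14] = 69 dc 6c 1e

[0] 0x1a->0x11 len=3 : 91 ff ff
[1] 0x00->0x12 len=7 : 3f 6c 1e b8 1a 2d 4a
[2] 0x0d->0x02 len=3 : dc 69 6c
[3] 0x02->0x0f len=3 : dc 69 6c
query mem[0x10]=0x69, mem[0x0d]=0xdc, mem[0x13]=0x6c, mem[0x14]=0x1e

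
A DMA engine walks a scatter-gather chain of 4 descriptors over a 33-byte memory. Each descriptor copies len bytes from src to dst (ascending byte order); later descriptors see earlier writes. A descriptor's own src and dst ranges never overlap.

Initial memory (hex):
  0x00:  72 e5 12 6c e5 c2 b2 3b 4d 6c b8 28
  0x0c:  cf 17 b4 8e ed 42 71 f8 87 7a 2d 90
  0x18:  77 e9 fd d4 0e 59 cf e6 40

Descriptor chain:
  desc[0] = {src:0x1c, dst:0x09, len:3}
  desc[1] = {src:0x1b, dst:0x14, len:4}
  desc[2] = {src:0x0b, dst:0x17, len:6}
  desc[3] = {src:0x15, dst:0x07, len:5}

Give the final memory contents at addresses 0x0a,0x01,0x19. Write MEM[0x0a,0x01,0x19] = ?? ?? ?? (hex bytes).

[0] 0x1c->0x09 len=3 : 0e 59 cf
[1] 0x1b->0x14 len=4 : d4 0e 59 cf
[2] 0x0b->0x17 len=6 : cf cf 17 b4 8e ed
[3] 0x15->0x07 len=5 : 0e 59 cf cf 17
query mem[0x0a]=0xcf, mem[0x01]=0xe5, mem[0x19]=0x17

MEM[0x0a,0x01,0x19] = cf e5 17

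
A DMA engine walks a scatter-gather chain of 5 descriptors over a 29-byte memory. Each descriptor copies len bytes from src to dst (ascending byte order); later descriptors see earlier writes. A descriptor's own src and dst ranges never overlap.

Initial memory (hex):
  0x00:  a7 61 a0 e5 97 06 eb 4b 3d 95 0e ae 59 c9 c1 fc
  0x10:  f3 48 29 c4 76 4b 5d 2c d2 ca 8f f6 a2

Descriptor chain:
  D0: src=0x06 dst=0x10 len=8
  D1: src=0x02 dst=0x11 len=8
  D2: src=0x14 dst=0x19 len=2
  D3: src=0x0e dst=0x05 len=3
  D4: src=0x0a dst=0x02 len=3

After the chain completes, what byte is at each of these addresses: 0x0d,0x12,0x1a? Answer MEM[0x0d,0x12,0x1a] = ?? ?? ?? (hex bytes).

MEM[0x0d,0x12,0x1a] = c9 e5 eb

D0: mem[0x10..0x17] <- [eb 4b 3d 95 0e ae 59 c9]
D1: mem[0x11..0x18] <- [a0 e5 97 06 eb 4b 3d 95]
D2: mem[0x19..0x1a] <- [06 eb]
D3: mem[0x05..0x07] <- [c1 fc eb]
D4: mem[0x02..0x04] <- [0e ae 59]
query mem[0x0d]=0xc9, mem[0x12]=0xe5, mem[0x1a]=0xeb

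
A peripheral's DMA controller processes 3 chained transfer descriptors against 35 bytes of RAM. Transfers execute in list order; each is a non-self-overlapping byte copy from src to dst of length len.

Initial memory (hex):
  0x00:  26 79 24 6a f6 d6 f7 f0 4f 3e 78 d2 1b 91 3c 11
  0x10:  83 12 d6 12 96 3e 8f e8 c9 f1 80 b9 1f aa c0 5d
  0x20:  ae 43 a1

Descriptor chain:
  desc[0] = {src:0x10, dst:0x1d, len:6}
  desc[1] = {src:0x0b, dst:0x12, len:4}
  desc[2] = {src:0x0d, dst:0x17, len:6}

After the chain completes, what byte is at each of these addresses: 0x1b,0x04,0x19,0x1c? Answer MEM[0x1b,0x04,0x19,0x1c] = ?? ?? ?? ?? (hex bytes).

[0] 0x10->0x1d len=6 : 83 12 d6 12 96 3e
[1] 0x0b->0x12 len=4 : d2 1b 91 3c
[2] 0x0d->0x17 len=6 : 91 3c 11 83 12 d2
query mem[0x1b]=0x12, mem[0x04]=0xf6, mem[0x19]=0x11, mem[0x1c]=0xd2

MEM[0x1b,0x04,0x19,0x1c] = 12 f6 11 d2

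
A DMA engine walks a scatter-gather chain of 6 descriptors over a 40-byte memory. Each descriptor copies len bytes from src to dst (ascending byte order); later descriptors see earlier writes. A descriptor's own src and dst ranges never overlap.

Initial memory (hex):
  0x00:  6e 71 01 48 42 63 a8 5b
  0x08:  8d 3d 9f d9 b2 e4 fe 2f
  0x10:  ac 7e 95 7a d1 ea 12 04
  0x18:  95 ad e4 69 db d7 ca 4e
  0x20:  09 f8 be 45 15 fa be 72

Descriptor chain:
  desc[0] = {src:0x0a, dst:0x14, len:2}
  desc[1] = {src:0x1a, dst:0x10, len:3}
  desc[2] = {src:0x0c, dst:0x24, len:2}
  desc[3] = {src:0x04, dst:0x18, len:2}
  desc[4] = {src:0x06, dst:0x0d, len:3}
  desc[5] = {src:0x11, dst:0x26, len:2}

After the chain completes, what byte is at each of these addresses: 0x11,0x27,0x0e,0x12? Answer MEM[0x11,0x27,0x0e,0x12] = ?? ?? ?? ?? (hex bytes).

MEM[0x11,0x27,0x0e,0x12] = 69 db 5b db

D0: mem[0x14..0x15] <- [9f d9]
D1: mem[0x10..0x12] <- [e4 69 db]
D2: mem[0x24..0x25] <- [b2 e4]
D3: mem[0x18..0x19] <- [42 63]
D4: mem[0x0d..0x0f] <- [a8 5b 8d]
D5: mem[0x26..0x27] <- [69 db]
query mem[0x11]=0x69, mem[0x27]=0xdb, mem[0x0e]=0x5b, mem[0x12]=0xdb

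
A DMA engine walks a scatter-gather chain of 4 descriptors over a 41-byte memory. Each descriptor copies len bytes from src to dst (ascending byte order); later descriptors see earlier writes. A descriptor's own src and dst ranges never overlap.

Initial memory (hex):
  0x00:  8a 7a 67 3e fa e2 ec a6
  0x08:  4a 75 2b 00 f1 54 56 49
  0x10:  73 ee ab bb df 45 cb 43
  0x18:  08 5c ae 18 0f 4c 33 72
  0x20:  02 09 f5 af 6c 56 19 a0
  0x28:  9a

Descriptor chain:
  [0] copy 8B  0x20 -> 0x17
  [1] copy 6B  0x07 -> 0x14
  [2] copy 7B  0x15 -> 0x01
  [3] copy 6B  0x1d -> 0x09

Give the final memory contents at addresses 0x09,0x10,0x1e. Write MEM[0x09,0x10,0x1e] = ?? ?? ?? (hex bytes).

[0] 0x20->0x17 len=8 : 02 09 f5 af 6c 56 19 a0
[1] 0x07->0x14 len=6 : a6 4a 75 2b 00 f1
[2] 0x15->0x01 len=7 : 4a 75 2b 00 f1 af 6c
[3] 0x1d->0x09 len=6 : 19 a0 72 02 09 f5
query mem[0x09]=0x19, mem[0x10]=0x73, mem[0x1e]=0xa0

MEM[0x09,0x10,0x1e] = 19 73 a0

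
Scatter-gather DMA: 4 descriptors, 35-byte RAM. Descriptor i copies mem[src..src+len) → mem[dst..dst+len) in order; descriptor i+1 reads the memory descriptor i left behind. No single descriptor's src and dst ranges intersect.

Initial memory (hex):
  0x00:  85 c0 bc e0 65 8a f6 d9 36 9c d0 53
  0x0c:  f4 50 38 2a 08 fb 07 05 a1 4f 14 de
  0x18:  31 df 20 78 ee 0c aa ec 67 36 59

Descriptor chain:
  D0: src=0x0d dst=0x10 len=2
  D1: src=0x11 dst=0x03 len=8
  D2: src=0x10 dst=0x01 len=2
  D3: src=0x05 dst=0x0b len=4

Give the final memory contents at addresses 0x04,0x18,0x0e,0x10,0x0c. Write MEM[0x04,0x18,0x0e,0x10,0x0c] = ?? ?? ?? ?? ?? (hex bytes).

  after D0: wrote 2B at 0x10 = 5038
  after D1: wrote 8B at 0x03 = 380705a14f14de31
  after D2: wrote 2B at 0x01 = 5038
  after D3: wrote 4B at 0x0b = 05a14f14
query mem[0x04]=0x07, mem[0x18]=0x31, mem[0x0e]=0x14, mem[0x10]=0x50, mem[0x0c]=0xa1

MEM[0x04,0x18,0x0e,0x10,0x0c] = 07 31 14 50 a1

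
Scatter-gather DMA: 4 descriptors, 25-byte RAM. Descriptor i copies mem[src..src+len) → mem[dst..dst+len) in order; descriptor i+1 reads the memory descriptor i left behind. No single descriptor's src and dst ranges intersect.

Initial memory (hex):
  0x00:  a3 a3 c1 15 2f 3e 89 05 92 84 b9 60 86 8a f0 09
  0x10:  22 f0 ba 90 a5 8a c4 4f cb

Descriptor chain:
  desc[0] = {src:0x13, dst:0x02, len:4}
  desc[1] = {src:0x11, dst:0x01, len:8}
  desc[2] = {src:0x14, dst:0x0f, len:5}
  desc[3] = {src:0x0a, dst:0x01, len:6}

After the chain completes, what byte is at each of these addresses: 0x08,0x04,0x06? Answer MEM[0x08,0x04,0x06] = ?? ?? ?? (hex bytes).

D0: mem[0x02..0x05] <- [90 a5 8a c4]
D1: mem[0x01..0x08] <- [f0 ba 90 a5 8a c4 4f cb]
D2: mem[0x0f..0x13] <- [a5 8a c4 4f cb]
D3: mem[0x01..0x06] <- [b9 60 86 8a f0 a5]
query mem[0x08]=0xcb, mem[0x04]=0x8a, mem[0x06]=0xa5

MEM[0x08,0x04,0x06] = cb 8a a5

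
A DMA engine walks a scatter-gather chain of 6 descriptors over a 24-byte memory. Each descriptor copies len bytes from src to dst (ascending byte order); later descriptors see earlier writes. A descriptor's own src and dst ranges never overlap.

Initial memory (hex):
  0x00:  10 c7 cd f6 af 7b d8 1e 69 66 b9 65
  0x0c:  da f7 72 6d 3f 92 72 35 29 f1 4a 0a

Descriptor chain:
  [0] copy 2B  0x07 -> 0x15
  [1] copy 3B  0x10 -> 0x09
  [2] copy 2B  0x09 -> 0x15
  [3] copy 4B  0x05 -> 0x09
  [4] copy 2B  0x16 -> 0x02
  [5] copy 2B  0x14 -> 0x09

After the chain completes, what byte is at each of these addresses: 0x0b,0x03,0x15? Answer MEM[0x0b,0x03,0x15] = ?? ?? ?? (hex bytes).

  after D0: wrote 2B at 0x15 = 1e69
  after D1: wrote 3B at 0x09 = 3f9272
  after D2: wrote 2B at 0x15 = 3f92
  after D3: wrote 4B at 0x09 = 7bd81e69
  after D4: wrote 2B at 0x02 = 920a
  after D5: wrote 2B at 0x09 = 293f
query mem[0x0b]=0x1e, mem[0x03]=0x0a, mem[0x15]=0x3f

MEM[0x0b,0x03,0x15] = 1e 0a 3f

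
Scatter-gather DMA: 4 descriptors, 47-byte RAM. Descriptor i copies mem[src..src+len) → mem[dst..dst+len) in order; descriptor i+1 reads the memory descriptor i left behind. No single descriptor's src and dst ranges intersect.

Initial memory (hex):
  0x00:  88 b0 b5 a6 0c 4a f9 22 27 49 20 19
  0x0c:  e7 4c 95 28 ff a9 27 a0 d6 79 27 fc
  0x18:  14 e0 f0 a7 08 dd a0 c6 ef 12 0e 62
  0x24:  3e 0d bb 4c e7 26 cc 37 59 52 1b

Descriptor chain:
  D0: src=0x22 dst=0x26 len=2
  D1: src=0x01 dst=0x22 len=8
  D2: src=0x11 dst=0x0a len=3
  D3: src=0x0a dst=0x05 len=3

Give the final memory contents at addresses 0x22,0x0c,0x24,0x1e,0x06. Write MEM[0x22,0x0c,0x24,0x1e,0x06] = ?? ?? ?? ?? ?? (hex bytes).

MEM[0x22,0x0c,0x24,0x1e,0x06] = b0 a0 a6 a0 27

[0] 0x22->0x26 len=2 : 0e 62
[1] 0x01->0x22 len=8 : b0 b5 a6 0c 4a f9 22 27
[2] 0x11->0x0a len=3 : a9 27 a0
[3] 0x0a->0x05 len=3 : a9 27 a0
query mem[0x22]=0xb0, mem[0x0c]=0xa0, mem[0x24]=0xa6, mem[0x1e]=0xa0, mem[0x06]=0x27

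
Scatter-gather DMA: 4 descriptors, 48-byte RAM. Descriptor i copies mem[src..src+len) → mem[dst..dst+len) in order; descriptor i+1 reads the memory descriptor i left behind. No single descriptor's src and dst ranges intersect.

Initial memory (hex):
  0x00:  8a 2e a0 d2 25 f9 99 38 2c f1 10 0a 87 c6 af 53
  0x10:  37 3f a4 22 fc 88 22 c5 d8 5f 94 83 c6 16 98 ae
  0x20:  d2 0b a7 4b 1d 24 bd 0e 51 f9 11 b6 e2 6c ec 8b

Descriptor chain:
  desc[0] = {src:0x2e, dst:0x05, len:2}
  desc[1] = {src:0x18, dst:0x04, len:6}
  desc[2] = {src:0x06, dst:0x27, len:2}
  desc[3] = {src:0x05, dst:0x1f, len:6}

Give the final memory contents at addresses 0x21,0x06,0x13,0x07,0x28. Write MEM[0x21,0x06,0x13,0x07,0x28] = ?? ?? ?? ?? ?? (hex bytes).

MEM[0x21,0x06,0x13,0x07,0x28] = 83 94 22 83 83

#0 dst[0x05+2] := {0xec,0x8b}
#1 dst[0x04+6] := {0xd8,0x5f,0x94,0x83,0xc6,0x16}
#2 dst[0x27+2] := {0x94,0x83}
#3 dst[0x1f+6] := {0x5f,0x94,0x83,0xc6,0x16,0x10}
query mem[0x21]=0x83, mem[0x06]=0x94, mem[0x13]=0x22, mem[0x07]=0x83, mem[0x28]=0x83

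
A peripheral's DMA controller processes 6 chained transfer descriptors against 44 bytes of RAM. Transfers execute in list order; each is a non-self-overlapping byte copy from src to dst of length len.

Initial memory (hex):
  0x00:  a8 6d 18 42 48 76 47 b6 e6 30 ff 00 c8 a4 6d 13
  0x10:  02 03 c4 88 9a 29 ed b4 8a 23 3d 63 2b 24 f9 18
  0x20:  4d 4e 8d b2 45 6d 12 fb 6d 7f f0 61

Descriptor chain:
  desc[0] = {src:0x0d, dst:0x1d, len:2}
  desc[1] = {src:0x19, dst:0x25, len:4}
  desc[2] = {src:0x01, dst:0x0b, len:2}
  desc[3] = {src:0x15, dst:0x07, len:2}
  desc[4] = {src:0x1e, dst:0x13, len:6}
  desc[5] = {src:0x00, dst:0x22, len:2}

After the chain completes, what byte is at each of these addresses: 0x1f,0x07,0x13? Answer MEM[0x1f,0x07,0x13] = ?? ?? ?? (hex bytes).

D0: mem[0x1d..0x1e] <- [a4 6d]
D1: mem[0x25..0x28] <- [23 3d 63 2b]
D2: mem[0x0b..0x0c] <- [6d 18]
D3: mem[0x07..0x08] <- [29 ed]
D4: mem[0x13..0x18] <- [6d 18 4d 4e 8d b2]
D5: mem[0x22..0x23] <- [a8 6d]
query mem[0x1f]=0x18, mem[0x07]=0x29, mem[0x13]=0x6d

MEM[0x1f,0x07,0x13] = 18 29 6d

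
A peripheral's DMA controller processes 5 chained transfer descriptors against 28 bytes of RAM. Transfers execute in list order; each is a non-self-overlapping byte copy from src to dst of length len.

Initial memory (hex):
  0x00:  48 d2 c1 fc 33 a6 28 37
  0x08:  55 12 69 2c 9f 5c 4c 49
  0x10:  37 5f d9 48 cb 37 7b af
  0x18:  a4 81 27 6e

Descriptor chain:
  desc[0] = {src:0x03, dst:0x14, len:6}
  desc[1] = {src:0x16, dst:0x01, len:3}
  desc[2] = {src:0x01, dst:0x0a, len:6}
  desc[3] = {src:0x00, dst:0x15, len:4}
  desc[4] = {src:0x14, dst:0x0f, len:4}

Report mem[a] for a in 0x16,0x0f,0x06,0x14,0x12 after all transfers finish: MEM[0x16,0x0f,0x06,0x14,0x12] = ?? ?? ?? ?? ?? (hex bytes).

MEM[0x16,0x0f,0x06,0x14,0x12] = a6 fc 28 fc 28

  after D0: wrote 6B at 0x14 = fc33a6283755
  after D1: wrote 3B at 0x01 = a62837
  after D2: wrote 6B at 0x0a = a6283733a628
  after D3: wrote 4B at 0x15 = 48a62837
  after D4: wrote 4B at 0x0f = fc48a628
query mem[0x16]=0xa6, mem[0x0f]=0xfc, mem[0x06]=0x28, mem[0x14]=0xfc, mem[0x12]=0x28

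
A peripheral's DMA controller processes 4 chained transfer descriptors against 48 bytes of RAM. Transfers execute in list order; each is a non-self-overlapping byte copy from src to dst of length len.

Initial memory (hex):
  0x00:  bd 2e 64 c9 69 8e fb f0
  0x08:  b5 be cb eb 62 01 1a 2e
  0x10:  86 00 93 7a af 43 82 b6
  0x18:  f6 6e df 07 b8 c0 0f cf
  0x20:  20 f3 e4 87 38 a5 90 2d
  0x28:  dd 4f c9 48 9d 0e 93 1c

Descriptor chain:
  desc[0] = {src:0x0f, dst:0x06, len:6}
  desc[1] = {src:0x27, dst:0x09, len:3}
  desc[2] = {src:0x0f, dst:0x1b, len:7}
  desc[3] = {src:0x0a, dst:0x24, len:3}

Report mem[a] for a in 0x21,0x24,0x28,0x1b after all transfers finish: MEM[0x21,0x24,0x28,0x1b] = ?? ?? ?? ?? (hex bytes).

MEM[0x21,0x24,0x28,0x1b] = 43 dd dd 2e

[0] 0x0f->0x06 len=6 : 2e 86 00 93 7a af
[1] 0x27->0x09 len=3 : 2d dd 4f
[2] 0x0f->0x1b len=7 : 2e 86 00 93 7a af 43
[3] 0x0a->0x24 len=3 : dd 4f 62
query mem[0x21]=0x43, mem[0x24]=0xdd, mem[0x28]=0xdd, mem[0x1b]=0x2e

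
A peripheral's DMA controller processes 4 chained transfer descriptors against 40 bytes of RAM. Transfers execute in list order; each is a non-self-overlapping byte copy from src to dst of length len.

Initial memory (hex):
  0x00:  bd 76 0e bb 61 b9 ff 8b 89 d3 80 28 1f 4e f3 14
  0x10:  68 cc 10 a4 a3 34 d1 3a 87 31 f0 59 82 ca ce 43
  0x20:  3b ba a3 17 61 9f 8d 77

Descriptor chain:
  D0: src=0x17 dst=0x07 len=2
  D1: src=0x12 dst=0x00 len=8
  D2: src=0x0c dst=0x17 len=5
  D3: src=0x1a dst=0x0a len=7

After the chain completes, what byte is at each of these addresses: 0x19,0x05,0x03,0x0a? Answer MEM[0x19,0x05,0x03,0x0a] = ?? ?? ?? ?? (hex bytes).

MEM[0x19,0x05,0x03,0x0a] = f3 3a 34 14

  after D0: wrote 2B at 0x07 = 3a87
  after D1: wrote 8B at 0x00 = 10a4a334d13a8731
  after D2: wrote 5B at 0x17 = 1f4ef31468
  after D3: wrote 7B at 0x0a = 146882cace433b
query mem[0x19]=0xf3, mem[0x05]=0x3a, mem[0x03]=0x34, mem[0x0a]=0x14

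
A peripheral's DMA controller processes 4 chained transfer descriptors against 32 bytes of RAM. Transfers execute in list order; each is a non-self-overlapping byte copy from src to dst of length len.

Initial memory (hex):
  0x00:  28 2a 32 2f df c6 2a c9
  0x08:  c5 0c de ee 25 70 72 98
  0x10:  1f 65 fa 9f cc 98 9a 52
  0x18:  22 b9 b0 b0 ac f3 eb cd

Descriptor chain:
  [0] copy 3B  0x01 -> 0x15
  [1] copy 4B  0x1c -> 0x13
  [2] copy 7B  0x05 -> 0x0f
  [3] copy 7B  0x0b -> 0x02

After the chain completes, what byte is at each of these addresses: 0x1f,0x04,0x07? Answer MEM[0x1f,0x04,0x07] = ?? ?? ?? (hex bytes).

[0] 0x01->0x15 len=3 : 2a 32 2f
[1] 0x1c->0x13 len=4 : ac f3 eb cd
[2] 0x05->0x0f len=7 : c6 2a c9 c5 0c de ee
[3] 0x0b->0x02 len=7 : ee 25 70 72 c6 2a c9
query mem[0x1f]=0xcd, mem[0x04]=0x70, mem[0x07]=0x2a

MEM[0x1f,0x04,0x07] = cd 70 2a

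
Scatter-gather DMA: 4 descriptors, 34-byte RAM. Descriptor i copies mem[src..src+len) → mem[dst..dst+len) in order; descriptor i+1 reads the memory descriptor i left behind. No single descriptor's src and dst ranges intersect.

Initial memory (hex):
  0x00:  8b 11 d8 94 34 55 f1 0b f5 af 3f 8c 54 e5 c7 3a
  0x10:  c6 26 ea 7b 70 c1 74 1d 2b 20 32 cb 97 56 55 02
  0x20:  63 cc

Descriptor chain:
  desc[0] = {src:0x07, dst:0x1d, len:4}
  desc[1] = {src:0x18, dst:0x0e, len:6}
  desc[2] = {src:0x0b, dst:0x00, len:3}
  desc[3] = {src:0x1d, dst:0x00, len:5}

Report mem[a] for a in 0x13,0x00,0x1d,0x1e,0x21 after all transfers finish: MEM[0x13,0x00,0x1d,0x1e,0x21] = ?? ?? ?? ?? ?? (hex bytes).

D0: mem[0x1d..0x20] <- [0b f5 af 3f]
D1: mem[0x0e..0x13] <- [2b 20 32 cb 97 0b]
D2: mem[0x00..0x02] <- [8c 54 e5]
D3: mem[0x00..0x04] <- [0b f5 af 3f cc]
query mem[0x13]=0x0b, mem[0x00]=0x0b, mem[0x1d]=0x0b, mem[0x1e]=0xf5, mem[0x21]=0xcc

MEM[0x13,0x00,0x1d,0x1e,0x21] = 0b 0b 0b f5 cc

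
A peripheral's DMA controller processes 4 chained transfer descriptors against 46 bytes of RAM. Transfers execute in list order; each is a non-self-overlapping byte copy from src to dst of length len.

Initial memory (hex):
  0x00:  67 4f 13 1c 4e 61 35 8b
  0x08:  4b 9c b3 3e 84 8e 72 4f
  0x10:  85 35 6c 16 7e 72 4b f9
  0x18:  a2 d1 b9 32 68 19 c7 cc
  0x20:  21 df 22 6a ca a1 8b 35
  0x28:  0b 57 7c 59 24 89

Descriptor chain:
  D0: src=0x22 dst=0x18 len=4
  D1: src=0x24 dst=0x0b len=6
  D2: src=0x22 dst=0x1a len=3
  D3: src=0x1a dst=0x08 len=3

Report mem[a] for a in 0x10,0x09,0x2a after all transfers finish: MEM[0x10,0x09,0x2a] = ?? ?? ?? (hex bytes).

MEM[0x10,0x09,0x2a] = 57 6a 7c

  after D0: wrote 4B at 0x18 = 226acaa1
  after D1: wrote 6B at 0x0b = caa18b350b57
  after D2: wrote 3B at 0x1a = 226aca
  after D3: wrote 3B at 0x08 = 226aca
query mem[0x10]=0x57, mem[0x09]=0x6a, mem[0x2a]=0x7c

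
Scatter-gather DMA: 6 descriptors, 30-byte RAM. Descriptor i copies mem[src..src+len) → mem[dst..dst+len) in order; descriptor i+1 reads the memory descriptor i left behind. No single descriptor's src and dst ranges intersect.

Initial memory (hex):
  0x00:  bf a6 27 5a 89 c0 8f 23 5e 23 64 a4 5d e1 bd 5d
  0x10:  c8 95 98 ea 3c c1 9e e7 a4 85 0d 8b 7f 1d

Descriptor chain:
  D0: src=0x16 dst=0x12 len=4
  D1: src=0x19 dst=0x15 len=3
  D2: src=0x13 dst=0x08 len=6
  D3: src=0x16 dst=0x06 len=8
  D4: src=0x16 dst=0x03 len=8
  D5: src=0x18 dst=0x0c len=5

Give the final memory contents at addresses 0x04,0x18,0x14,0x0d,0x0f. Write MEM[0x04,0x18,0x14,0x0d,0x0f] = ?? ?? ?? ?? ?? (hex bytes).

MEM[0x04,0x18,0x14,0x0d,0x0f] = 8b a4 a4 85 8b

  after D0: wrote 4B at 0x12 = 9ee7a485
  after D1: wrote 3B at 0x15 = 850d8b
  after D2: wrote 6B at 0x08 = e7a4850d8ba4
  after D3: wrote 8B at 0x06 = 0d8ba4850d8b7f1d
  after D4: wrote 8B at 0x03 = 0d8ba4850d8b7f1d
  after D5: wrote 5B at 0x0c = a4850d8b7f
query mem[0x04]=0x8b, mem[0x18]=0xa4, mem[0x14]=0xa4, mem[0x0d]=0x85, mem[0x0f]=0x8b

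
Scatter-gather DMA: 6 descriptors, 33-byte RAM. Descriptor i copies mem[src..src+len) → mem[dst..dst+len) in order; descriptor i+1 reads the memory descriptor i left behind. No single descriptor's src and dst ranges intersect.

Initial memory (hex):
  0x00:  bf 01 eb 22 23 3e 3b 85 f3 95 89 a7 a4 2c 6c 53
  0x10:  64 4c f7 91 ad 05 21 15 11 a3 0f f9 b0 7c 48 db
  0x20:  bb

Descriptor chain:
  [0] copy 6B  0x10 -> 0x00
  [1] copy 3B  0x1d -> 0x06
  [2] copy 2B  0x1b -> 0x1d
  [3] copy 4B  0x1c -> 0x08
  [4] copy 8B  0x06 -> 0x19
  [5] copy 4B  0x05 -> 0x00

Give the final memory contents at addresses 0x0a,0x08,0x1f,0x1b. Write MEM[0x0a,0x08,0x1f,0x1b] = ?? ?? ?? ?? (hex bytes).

  after D0: wrote 6B at 0x00 = 644cf791ad05
  after D1: wrote 3B at 0x06 = 7c48db
  after D2: wrote 2B at 0x1d = f9b0
  after D3: wrote 4B at 0x08 = b0f9b0db
  after D4: wrote 8B at 0x19 = 7c48b0f9b0dba42c
  after D5: wrote 4B at 0x00 = 057c48b0
query mem[0x0a]=0xb0, mem[0x08]=0xb0, mem[0x1f]=0xa4, mem[0x1b]=0xb0

MEM[0x0a,0x08,0x1f,0x1b] = b0 b0 a4 b0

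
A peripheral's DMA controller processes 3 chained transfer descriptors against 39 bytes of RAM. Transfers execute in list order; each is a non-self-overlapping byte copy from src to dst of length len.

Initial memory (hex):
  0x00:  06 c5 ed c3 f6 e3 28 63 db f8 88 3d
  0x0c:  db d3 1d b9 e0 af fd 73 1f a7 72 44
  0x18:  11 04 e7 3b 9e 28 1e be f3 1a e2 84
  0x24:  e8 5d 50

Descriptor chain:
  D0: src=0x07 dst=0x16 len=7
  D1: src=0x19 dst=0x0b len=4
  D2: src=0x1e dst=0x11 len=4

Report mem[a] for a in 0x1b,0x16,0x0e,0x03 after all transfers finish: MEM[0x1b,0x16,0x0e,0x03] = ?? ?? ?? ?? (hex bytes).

MEM[0x1b,0x16,0x0e,0x03] = db 63 d3 c3

D0: mem[0x16..0x1c] <- [63 db f8 88 3d db d3]
D1: mem[0x0b..0x0e] <- [88 3d db d3]
D2: mem[0x11..0x14] <- [1e be f3 1a]
query mem[0x1b]=0xdb, mem[0x16]=0x63, mem[0x0e]=0xd3, mem[0x03]=0xc3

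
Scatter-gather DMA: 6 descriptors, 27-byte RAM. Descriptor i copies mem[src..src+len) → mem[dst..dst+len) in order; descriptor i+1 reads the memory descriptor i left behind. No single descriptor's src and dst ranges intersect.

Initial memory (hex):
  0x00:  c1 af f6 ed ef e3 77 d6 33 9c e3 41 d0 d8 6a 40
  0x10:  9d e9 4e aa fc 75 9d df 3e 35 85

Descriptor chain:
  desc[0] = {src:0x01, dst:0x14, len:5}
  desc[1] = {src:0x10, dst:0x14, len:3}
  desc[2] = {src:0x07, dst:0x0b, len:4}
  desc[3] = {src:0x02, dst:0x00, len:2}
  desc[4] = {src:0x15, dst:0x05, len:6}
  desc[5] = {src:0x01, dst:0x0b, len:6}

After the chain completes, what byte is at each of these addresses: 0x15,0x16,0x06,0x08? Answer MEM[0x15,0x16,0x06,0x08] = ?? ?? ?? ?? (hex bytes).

[0] 0x01->0x14 len=5 : af f6 ed ef e3
[1] 0x10->0x14 len=3 : 9d e9 4e
[2] 0x07->0x0b len=4 : d6 33 9c e3
[3] 0x02->0x00 len=2 : f6 ed
[4] 0x15->0x05 len=6 : e9 4e ef e3 35 85
[5] 0x01->0x0b len=6 : ed f6 ed ef e9 4e
query mem[0x15]=0xe9, mem[0x16]=0x4e, mem[0x06]=0x4e, mem[0x08]=0xe3

MEM[0x15,0x16,0x06,0x08] = e9 4e 4e e3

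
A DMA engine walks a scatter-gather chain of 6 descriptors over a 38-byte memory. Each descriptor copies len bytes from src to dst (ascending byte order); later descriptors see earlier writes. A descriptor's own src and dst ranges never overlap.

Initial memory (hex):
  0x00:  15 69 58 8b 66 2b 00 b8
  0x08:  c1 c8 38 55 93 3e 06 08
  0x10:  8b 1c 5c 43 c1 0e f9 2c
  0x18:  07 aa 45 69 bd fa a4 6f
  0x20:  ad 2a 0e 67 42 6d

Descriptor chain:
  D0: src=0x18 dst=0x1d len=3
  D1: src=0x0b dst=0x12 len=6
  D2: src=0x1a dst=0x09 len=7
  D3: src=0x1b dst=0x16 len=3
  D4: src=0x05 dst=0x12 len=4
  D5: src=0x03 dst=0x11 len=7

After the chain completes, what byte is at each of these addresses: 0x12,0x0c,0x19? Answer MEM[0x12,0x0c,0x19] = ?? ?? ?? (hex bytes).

#0 dst[0x1d+3] := {0x07,0xaa,0x45}
#1 dst[0x12+6] := {0x55,0x93,0x3e,0x06,0x08,0x8b}
#2 dst[0x09+7] := {0x45,0x69,0xbd,0x07,0xaa,0x45,0xad}
#3 dst[0x16+3] := {0x69,0xbd,0x07}
#4 dst[0x12+4] := {0x2b,0x00,0xb8,0xc1}
#5 dst[0x11+7] := {0x8b,0x66,0x2b,0x00,0xb8,0xc1,0x45}
query mem[0x12]=0x66, mem[0x0c]=0x07, mem[0x19]=0xaa

MEM[0x12,0x0c,0x19] = 66 07 aa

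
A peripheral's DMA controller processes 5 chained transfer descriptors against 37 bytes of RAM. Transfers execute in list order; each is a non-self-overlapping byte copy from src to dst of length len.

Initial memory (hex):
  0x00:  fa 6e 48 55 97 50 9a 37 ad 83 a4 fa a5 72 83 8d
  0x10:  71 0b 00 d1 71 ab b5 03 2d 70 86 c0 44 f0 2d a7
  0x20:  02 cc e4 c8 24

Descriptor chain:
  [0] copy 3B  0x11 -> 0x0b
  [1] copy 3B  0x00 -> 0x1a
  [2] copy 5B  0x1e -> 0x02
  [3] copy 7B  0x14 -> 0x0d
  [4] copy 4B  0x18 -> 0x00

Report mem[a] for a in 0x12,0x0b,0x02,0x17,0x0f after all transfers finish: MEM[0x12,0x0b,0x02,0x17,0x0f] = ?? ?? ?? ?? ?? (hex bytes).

MEM[0x12,0x0b,0x02,0x17,0x0f] = 70 0b fa 03 b5

D0: mem[0x0b..0x0d] <- [0b 00 d1]
D1: mem[0x1a..0x1c] <- [fa 6e 48]
D2: mem[0x02..0x06] <- [2d a7 02 cc e4]
D3: mem[0x0d..0x13] <- [71 ab b5 03 2d 70 fa]
D4: mem[0x00..0x03] <- [2d 70 fa 6e]
query mem[0x12]=0x70, mem[0x0b]=0x0b, mem[0x02]=0xfa, mem[0x17]=0x03, mem[0x0f]=0xb5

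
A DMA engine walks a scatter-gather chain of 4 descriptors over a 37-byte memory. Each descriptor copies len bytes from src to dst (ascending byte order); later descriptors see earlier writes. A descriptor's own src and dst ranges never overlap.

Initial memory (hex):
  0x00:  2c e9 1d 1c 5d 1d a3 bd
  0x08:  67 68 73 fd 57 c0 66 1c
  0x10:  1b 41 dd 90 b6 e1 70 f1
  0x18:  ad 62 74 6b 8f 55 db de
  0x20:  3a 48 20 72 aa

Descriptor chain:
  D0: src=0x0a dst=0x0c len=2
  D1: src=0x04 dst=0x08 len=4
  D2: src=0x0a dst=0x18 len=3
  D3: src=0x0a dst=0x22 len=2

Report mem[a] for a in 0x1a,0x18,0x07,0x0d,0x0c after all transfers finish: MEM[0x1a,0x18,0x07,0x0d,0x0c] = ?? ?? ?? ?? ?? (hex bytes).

D0: mem[0x0c..0x0d] <- [73 fd]
D1: mem[0x08..0x0b] <- [5d 1d a3 bd]
D2: mem[0x18..0x1a] <- [a3 bd 73]
D3: mem[0x22..0x23] <- [a3 bd]
query mem[0x1a]=0x73, mem[0x18]=0xa3, mem[0x07]=0xbd, mem[0x0d]=0xfd, mem[0x0c]=0x73

MEM[0x1a,0x18,0x07,0x0d,0x0c] = 73 a3 bd fd 73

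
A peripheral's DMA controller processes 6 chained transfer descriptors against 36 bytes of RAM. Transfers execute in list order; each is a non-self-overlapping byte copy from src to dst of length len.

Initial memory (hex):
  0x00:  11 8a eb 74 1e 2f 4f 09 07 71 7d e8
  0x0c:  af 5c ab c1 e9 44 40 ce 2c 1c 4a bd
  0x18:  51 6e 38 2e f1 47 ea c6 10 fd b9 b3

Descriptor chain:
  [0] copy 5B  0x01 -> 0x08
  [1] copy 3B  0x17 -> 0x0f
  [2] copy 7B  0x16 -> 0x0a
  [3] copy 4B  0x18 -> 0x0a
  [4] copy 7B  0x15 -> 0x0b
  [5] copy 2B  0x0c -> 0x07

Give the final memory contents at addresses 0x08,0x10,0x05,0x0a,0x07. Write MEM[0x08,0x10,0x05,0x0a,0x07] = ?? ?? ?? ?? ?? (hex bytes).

  after D0: wrote 5B at 0x08 = 8aeb741e2f
  after D1: wrote 3B at 0x0f = bd516e
  after D2: wrote 7B at 0x0a = 4abd516e382ef1
  after D3: wrote 4B at 0x0a = 516e382e
  after D4: wrote 7B at 0x0b = 1c4abd516e382e
  after D5: wrote 2B at 0x07 = 4abd
query mem[0x08]=0xbd, mem[0x10]=0x38, mem[0x05]=0x2f, mem[0x0a]=0x51, mem[0x07]=0x4a

MEM[0x08,0x10,0x05,0x0a,0x07] = bd 38 2f 51 4a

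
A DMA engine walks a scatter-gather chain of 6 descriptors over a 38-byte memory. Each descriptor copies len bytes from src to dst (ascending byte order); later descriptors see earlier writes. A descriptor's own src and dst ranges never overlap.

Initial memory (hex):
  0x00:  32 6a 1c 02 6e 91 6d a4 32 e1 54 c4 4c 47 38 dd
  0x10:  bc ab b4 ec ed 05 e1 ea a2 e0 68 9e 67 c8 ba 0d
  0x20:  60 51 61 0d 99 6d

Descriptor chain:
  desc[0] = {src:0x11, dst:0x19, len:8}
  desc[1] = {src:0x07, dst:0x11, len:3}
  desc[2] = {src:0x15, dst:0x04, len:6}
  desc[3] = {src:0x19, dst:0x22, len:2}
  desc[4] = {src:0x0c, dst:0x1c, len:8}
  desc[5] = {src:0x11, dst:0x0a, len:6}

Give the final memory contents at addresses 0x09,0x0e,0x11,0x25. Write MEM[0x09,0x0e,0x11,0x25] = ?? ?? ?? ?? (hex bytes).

#0 dst[0x19+8] := {0xab,0xb4,0xec,0xed,0x05,0xe1,0xea,0xa2}
#1 dst[0x11+3] := {0xa4,0x32,0xe1}
#2 dst[0x04+6] := {0x05,0xe1,0xea,0xa2,0xab,0xb4}
#3 dst[0x22+2] := {0xab,0xb4}
#4 dst[0x1c+8] := {0x4c,0x47,0x38,0xdd,0xbc,0xa4,0x32,0xe1}
#5 dst[0x0a+6] := {0xa4,0x32,0xe1,0xed,0x05,0xe1}
query mem[0x09]=0xb4, mem[0x0e]=0x05, mem[0x11]=0xa4, mem[0x25]=0x6d

MEM[0x09,0x0e,0x11,0x25] = b4 05 a4 6d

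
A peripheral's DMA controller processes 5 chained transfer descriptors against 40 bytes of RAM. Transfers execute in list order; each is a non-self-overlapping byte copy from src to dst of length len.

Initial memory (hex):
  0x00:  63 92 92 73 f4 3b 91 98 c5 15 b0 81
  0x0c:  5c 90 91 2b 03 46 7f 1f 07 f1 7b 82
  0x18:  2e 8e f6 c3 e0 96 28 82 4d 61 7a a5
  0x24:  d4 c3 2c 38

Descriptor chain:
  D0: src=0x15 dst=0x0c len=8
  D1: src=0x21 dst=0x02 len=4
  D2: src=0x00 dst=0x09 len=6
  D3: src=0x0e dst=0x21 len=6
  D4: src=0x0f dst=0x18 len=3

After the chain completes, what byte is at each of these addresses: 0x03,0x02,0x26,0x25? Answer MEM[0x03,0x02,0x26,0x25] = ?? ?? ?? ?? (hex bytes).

MEM[0x03,0x02,0x26,0x25] = 7a 61 e0 c3

#0 dst[0x0c+8] := {0xf1,0x7b,0x82,0x2e,0x8e,0xf6,0xc3,0xe0}
#1 dst[0x02+4] := {0x61,0x7a,0xa5,0xd4}
#2 dst[0x09+6] := {0x63,0x92,0x61,0x7a,0xa5,0xd4}
#3 dst[0x21+6] := {0xd4,0x2e,0x8e,0xf6,0xc3,0xe0}
#4 dst[0x18+3] := {0x2e,0x8e,0xf6}
query mem[0x03]=0x7a, mem[0x02]=0x61, mem[0x26]=0xe0, mem[0x25]=0xc3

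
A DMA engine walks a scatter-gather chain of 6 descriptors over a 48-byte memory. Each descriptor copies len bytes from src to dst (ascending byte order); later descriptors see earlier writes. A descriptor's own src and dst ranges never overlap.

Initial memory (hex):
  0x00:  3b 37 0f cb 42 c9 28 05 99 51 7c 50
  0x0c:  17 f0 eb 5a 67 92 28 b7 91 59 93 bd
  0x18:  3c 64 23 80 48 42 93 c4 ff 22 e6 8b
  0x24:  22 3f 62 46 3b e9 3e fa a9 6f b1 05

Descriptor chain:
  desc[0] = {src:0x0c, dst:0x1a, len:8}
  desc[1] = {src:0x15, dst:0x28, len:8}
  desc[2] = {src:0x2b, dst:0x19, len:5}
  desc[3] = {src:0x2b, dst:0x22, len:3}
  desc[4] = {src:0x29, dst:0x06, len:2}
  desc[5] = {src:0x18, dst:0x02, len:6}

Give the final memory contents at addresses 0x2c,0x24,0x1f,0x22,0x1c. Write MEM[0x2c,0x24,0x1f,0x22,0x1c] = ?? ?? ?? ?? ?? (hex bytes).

MEM[0x2c,0x24,0x1f,0x22,0x1c] = 64 17 92 3c f0

D0: mem[0x1a..0x21] <- [17 f0 eb 5a 67 92 28 b7]
D1: mem[0x28..0x2f] <- [59 93 bd 3c 64 17 f0 eb]
D2: mem[0x19..0x1d] <- [3c 64 17 f0 eb]
D3: mem[0x22..0x24] <- [3c 64 17]
D4: mem[0x06..0x07] <- [93 bd]
D5: mem[0x02..0x07] <- [3c 3c 64 17 f0 eb]
query mem[0x2c]=0x64, mem[0x24]=0x17, mem[0x1f]=0x92, mem[0x22]=0x3c, mem[0x1c]=0xf0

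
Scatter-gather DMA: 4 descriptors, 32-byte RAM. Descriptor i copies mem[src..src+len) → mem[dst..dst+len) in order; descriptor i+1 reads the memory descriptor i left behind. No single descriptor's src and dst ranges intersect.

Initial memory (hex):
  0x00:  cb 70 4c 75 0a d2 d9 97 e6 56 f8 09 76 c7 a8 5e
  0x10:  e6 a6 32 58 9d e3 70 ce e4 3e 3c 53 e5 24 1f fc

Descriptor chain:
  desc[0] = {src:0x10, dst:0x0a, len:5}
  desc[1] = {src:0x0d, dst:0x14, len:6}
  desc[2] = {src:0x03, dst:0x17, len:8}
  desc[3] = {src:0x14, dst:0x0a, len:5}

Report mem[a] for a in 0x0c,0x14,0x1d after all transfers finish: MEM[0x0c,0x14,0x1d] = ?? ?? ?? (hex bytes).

#0 dst[0x0a+5] := {0xe6,0xa6,0x32,0x58,0x9d}
#1 dst[0x14+6] := {0x58,0x9d,0x5e,0xe6,0xa6,0x32}
#2 dst[0x17+8] := {0x75,0x0a,0xd2,0xd9,0x97,0xe6,0x56,0xe6}
#3 dst[0x0a+5] := {0x58,0x9d,0x5e,0x75,0x0a}
query mem[0x0c]=0x5e, mem[0x14]=0x58, mem[0x1d]=0x56

MEM[0x0c,0x14,0x1d] = 5e 58 56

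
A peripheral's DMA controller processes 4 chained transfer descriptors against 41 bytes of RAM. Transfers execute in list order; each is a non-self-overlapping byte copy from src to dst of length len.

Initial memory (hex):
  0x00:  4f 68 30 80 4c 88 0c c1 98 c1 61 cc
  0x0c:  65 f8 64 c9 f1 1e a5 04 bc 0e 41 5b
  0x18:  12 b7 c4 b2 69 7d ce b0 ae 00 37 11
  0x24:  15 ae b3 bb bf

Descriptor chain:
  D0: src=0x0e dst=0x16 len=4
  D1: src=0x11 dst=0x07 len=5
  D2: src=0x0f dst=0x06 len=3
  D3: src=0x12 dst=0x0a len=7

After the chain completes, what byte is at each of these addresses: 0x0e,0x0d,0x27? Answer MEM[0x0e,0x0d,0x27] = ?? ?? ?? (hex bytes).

  after D0: wrote 4B at 0x16 = 64c9f11e
  after D1: wrote 5B at 0x07 = 1ea504bc0e
  after D2: wrote 3B at 0x06 = c9f11e
  after D3: wrote 7B at 0x0a = a504bc0e64c9f1
query mem[0x0e]=0x64, mem[0x0d]=0x0e, mem[0x27]=0xbb

MEM[0x0e,0x0d,0x27] = 64 0e bb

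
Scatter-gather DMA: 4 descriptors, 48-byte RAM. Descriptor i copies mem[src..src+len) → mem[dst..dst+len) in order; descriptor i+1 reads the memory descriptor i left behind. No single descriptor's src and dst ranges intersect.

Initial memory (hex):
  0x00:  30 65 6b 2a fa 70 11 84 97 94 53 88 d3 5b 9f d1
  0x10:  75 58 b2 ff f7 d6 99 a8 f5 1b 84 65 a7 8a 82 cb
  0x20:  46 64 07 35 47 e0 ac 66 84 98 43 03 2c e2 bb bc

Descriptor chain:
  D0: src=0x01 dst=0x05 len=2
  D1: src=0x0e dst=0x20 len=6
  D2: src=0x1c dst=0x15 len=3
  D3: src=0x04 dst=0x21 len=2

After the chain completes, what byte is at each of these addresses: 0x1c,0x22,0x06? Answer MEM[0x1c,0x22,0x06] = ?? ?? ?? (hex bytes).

MEM[0x1c,0x22,0x06] = a7 65 6b

[0] 0x01->0x05 len=2 : 65 6b
[1] 0x0e->0x20 len=6 : 9f d1 75 58 b2 ff
[2] 0x1c->0x15 len=3 : a7 8a 82
[3] 0x04->0x21 len=2 : fa 65
query mem[0x1c]=0xa7, mem[0x22]=0x65, mem[0x06]=0x6b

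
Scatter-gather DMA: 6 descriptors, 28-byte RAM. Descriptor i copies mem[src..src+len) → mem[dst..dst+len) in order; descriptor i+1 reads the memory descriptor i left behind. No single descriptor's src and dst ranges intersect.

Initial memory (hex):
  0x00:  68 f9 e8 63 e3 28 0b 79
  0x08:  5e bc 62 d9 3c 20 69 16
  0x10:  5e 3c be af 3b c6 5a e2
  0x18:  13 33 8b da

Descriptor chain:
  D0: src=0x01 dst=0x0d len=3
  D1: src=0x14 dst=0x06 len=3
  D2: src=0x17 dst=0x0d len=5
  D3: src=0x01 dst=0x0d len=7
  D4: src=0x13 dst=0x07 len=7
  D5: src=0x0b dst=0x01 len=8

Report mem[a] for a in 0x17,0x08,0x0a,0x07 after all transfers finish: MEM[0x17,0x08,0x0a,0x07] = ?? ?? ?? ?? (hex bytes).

MEM[0x17,0x08,0x0a,0x07] = e2 3b 5a 28

D0: mem[0x0d..0x0f] <- [f9 e8 63]
D1: mem[0x06..0x08] <- [3b c6 5a]
D2: mem[0x0d..0x11] <- [e2 13 33 8b da]
D3: mem[0x0d..0x13] <- [f9 e8 63 e3 28 3b c6]
D4: mem[0x07..0x0d] <- [c6 3b c6 5a e2 13 33]
D5: mem[0x01..0x08] <- [e2 13 33 e8 63 e3 28 3b]
query mem[0x17]=0xe2, mem[0x08]=0x3b, mem[0x0a]=0x5a, mem[0x07]=0x28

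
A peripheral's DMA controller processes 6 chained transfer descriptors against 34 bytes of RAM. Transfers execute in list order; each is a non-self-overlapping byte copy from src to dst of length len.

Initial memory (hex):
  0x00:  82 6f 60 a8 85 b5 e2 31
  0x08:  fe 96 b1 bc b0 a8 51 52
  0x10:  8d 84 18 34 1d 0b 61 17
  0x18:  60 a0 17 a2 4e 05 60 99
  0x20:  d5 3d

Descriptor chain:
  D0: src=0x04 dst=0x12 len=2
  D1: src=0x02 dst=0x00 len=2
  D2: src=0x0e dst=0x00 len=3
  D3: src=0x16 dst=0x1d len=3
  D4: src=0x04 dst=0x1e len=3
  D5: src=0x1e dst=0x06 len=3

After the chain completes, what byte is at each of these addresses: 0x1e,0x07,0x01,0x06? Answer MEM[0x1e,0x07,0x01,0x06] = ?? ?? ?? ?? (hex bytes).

#0 dst[0x12+2] := {0x85,0xb5}
#1 dst[0x00+2] := {0x60,0xa8}
#2 dst[0x00+3] := {0x51,0x52,0x8d}
#3 dst[0x1d+3] := {0x61,0x17,0x60}
#4 dst[0x1e+3] := {0x85,0xb5,0xe2}
#5 dst[0x06+3] := {0x85,0xb5,0xe2}
query mem[0x1e]=0x85, mem[0x07]=0xb5, mem[0x01]=0x52, mem[0x06]=0x85

MEM[0x1e,0x07,0x01,0x06] = 85 b5 52 85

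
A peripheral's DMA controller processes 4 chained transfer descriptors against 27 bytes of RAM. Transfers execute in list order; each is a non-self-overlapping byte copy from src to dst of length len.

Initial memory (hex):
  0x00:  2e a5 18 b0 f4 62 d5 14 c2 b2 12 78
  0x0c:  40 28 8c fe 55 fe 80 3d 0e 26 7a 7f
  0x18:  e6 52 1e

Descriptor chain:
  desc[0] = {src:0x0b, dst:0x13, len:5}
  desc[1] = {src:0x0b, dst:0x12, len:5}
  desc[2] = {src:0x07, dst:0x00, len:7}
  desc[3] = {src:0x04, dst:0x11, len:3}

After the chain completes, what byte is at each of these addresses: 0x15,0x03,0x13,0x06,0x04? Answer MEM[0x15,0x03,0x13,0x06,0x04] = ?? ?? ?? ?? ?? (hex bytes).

D0: mem[0x13..0x17] <- [78 40 28 8c fe]
D1: mem[0x12..0x16] <- [78 40 28 8c fe]
D2: mem[0x00..0x06] <- [14 c2 b2 12 78 40 28]
D3: mem[0x11..0x13] <- [78 40 28]
query mem[0x15]=0x8c, mem[0x03]=0x12, mem[0x13]=0x28, mem[0x06]=0x28, mem[0x04]=0x78

MEM[0x15,0x03,0x13,0x06,0x04] = 8c 12 28 28 78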